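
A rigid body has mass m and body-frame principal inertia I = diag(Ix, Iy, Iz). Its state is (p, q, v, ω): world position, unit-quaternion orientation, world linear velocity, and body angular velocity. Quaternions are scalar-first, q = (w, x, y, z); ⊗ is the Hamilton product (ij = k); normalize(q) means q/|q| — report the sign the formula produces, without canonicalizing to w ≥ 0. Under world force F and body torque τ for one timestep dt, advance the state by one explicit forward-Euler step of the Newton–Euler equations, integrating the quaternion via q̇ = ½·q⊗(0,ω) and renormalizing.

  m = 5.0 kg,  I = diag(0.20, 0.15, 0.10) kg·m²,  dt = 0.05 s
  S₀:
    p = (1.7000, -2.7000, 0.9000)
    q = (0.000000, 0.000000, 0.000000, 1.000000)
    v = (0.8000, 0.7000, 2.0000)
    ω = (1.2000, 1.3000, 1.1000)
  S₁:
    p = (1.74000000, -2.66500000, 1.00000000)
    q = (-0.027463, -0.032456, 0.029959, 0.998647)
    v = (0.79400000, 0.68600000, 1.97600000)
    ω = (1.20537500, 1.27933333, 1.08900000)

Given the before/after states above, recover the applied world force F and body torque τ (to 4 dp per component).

Δω = ω₁−ω₀ = (0.00537500, -0.02066667, -0.01100000)
I·α + gyro = (-0.0500, 0.0700, -0.1000)
Δv = v₁−v₀ = (-0.00600000, -0.01400000, -0.02400000)
m·(v₁−v₀)/dt = (-0.6000, -1.4000, -2.4000)

F = (-0.6000, -1.4000, -2.4000)
τ = (-0.0500, 0.0700, -0.1000)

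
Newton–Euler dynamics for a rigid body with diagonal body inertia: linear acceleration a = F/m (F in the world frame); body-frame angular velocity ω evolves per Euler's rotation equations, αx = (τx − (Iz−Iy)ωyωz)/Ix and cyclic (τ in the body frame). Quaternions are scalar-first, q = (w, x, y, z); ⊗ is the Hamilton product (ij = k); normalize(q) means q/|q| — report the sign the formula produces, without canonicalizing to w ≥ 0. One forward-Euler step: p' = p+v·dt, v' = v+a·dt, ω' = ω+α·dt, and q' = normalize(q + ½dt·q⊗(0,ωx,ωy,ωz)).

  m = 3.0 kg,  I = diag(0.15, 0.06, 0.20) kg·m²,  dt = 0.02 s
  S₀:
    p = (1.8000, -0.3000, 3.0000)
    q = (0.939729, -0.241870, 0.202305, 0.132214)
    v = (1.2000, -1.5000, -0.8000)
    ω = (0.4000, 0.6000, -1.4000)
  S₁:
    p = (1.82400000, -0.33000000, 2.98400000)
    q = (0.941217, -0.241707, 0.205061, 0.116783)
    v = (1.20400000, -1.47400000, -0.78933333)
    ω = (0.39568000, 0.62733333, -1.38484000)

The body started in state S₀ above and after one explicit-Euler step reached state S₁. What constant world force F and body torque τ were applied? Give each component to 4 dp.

velocity change Δv = (0.00400000, 0.02600000, 0.01066667)
applied force F = (0.6000, 3.9000, 1.6000)
Δω = ω₁−ω₀ = (-0.00432000, 0.02733333, 0.01516000)
τ = I·(Δω/dt) + ω₀×(Iω₀) = (-0.1500, 0.1100, 0.1300)

F = (0.6000, 3.9000, 1.6000)
τ = (-0.1500, 0.1100, 0.1300)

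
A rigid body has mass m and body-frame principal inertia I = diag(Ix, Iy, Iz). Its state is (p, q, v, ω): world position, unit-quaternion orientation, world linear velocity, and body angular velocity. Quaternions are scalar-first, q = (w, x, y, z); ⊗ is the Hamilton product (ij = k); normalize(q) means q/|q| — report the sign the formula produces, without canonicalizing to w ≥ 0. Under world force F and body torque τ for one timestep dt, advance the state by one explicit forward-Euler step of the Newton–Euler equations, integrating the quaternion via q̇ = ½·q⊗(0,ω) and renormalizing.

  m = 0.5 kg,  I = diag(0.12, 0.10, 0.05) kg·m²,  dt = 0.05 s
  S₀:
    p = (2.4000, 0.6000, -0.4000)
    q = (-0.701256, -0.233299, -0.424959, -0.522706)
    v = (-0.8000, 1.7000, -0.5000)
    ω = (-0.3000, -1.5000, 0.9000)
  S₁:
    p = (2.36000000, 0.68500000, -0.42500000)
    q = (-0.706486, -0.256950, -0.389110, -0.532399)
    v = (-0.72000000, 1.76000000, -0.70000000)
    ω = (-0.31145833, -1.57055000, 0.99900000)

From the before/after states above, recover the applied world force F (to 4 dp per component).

F = (0.8000, 0.6000, -2.0000)

v₁ − v₀ = (0.08000000, 0.06000000, -0.20000000)
F = m·Δv/dt = (0.8000, 0.6000, -2.0000)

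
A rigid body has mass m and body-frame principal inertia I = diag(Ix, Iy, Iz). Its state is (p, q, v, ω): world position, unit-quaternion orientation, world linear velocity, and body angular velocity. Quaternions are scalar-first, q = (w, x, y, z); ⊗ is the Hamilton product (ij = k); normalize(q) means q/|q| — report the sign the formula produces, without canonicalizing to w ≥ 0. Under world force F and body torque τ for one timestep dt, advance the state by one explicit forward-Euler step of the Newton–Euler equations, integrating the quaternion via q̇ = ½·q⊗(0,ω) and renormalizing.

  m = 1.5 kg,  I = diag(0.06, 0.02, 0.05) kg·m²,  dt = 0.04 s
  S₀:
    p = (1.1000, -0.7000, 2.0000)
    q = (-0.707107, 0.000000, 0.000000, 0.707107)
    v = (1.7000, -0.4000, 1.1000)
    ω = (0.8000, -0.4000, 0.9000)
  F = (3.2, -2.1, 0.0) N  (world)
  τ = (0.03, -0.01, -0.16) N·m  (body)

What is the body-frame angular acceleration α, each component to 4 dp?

α = (0.6800, -0.8600, -3.4560)

precession coupling ω×(Iω) = (-0.0108, 0.0072, 0.0128)
(τ − ω×Iω)/I = (0.6800, -0.8600, -3.4560)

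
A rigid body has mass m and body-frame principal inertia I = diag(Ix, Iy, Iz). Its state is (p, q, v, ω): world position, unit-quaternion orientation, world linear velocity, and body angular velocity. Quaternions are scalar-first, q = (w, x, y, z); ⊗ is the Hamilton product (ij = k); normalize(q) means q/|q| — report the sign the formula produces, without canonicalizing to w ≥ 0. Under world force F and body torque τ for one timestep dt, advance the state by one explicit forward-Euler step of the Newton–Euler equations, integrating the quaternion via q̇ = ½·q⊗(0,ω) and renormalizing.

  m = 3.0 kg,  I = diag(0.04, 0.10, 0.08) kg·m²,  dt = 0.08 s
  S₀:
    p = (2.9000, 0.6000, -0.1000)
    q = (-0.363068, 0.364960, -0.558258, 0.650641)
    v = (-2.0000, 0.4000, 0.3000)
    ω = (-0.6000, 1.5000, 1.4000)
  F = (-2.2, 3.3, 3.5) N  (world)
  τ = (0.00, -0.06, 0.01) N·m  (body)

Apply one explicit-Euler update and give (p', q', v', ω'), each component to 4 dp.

p' = (2.7400, 0.6320, -0.0760)
q' = (-0.3560, 0.3023, -0.6139, 0.6365)
v' = (-2.0587, 0.4880, 0.3933)
ω' = (-0.5160, 1.4251, 1.4640)

gyro term ω×Iω = (-0.0420, 0.0336, -0.0540)
α = I⁻¹(τ − ω×Iω) = (1.0500, -0.9360, 0.8000)
ω + α·dt = (-0.5160, 1.4251, 1.4640)
Hamilton product q⊗(0,ω) = (0.1454656, -1.5396819, -1.4459306, -0.2958100)
q' = normalize(q + ½dt·q⊗(0,ω)) = (-0.3560, 0.3023, -0.6139, 0.6365)
a = (-0.7333, 1.1000, 1.1667)
new position p' = (2.7400, 0.6320, -0.0760)
new velocity v' = (-2.0587, 0.4880, 0.3933)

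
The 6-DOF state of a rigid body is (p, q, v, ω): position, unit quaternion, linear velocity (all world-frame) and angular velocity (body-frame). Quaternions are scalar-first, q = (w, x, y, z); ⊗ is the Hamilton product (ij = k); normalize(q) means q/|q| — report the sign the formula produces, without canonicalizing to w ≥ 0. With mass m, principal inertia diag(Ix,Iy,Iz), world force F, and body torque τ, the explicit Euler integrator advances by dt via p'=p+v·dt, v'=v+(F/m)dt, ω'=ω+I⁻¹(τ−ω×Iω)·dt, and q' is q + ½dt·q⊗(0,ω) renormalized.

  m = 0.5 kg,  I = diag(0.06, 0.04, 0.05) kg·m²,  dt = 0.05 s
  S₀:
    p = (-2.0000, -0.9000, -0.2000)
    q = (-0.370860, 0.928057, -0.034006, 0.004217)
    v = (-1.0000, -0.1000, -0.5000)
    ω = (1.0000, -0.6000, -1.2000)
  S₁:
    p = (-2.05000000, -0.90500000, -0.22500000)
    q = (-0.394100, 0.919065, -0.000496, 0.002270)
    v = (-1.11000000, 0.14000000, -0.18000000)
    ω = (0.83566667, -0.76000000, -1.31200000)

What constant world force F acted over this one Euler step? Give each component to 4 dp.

v₁ − v₀ = (-0.11000000, 0.24000000, 0.32000000)
applied force F = (-1.1000, 2.4000, 3.2000)

F = (-1.1000, 2.4000, 3.2000)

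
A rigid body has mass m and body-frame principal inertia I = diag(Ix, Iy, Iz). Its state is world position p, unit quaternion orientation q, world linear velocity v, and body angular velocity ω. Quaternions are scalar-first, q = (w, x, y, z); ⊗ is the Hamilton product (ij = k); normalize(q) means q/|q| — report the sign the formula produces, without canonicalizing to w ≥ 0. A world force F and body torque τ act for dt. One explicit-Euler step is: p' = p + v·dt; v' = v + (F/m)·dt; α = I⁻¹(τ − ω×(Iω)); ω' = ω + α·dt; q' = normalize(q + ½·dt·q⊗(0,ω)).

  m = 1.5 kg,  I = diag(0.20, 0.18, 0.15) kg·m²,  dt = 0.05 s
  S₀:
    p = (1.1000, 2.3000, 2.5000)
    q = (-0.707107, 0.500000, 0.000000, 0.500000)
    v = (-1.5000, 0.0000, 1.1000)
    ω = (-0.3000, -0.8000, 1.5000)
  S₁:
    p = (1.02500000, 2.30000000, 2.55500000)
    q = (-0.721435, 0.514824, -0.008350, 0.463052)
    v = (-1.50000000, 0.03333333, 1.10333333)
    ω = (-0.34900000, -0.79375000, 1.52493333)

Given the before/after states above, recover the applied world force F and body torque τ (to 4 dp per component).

F = (0.0000, 1.0000, 0.1000)
τ = (-0.1600, 0.0000, 0.0700)

Δω = ω₁−ω₀ = (-0.04900000, 0.00625000, 0.02493333)
ω₀×(Iω₀) = (0.0360, -0.0225, -0.0048)
τ = I·(Δω/dt) + ω₀×(Iω₀) = (-0.1600, 0.0000, 0.0700)
v₁ − v₀ = (0.00000000, 0.03333333, 0.00333333)
m·(v₁−v₀)/dt = (0.0000, 1.0000, 0.1000)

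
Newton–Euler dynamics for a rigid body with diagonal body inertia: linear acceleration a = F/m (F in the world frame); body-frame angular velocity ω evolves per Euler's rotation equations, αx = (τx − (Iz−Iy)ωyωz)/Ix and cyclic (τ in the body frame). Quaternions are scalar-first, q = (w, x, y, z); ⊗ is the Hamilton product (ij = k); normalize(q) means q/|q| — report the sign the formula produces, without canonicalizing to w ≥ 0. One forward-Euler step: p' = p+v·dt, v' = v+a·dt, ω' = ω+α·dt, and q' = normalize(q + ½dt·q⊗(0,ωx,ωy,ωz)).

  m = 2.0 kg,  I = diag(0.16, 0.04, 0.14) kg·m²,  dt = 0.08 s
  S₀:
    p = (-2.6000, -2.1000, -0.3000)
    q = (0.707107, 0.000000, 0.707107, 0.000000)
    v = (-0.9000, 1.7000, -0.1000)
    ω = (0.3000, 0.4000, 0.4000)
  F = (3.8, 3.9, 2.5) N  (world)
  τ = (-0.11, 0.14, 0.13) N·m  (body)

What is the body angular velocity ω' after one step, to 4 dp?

(τ − ω×Iω)/I = (-0.7875, 3.4400, 1.0314)
ω + α·dt = (0.2370, 0.6752, 0.4825)

ω' = (0.2370, 0.6752, 0.4825)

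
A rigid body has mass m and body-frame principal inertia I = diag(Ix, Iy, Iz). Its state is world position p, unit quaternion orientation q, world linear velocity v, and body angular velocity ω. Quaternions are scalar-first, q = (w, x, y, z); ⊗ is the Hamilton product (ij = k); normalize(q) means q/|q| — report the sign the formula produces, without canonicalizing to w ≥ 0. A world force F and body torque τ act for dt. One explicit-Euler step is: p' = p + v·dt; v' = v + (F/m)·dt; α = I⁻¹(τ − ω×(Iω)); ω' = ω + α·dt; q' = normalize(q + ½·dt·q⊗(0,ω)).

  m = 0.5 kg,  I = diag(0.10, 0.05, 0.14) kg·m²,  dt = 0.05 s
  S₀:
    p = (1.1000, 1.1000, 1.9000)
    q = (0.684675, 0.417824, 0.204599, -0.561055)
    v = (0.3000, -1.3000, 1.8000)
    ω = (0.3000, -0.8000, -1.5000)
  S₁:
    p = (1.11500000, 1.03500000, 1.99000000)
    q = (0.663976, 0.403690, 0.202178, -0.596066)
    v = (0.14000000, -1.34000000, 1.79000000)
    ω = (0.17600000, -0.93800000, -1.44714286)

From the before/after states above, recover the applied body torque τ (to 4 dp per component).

τ = (-0.1400, -0.1200, 0.1600)

ω₁ − ω₀ = (-0.12400000, -0.13800000, 0.05285714)
gyro term ω₀×Iω₀ = (0.1080, 0.0180, 0.0120)
τ = I·(Δω/dt) + ω₀×(Iω₀) = (-0.1400, -0.1200, 0.1600)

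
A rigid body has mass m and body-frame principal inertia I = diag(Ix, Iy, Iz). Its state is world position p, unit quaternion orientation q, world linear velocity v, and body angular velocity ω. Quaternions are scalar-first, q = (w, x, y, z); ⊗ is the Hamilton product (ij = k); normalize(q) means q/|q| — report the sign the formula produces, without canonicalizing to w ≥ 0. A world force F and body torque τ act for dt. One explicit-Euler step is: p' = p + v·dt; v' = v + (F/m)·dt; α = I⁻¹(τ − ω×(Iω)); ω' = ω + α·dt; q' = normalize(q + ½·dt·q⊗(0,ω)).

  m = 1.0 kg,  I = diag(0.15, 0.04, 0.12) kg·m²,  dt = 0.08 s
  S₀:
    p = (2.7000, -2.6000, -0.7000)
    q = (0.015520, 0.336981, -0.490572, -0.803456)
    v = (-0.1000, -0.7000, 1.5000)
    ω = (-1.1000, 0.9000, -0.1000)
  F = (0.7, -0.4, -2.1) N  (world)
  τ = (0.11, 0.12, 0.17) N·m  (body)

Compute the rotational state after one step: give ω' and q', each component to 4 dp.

α = I⁻¹(τ − ω×Iω) = (0.7813, 2.9175, 0.5092)
new body rate ω' = (-1.0375, 1.1334, -0.0593)
q⊗(0,ω) = (0.7318483, 0.7550956, 0.9314677, -0.2378983)
q + ½dt·q⊗(0,ω), renormalized = (0.0447, 0.3666, -0.4526, -0.8117)

ω' = (-1.0375, 1.1334, -0.0593)
q' = (0.0447, 0.3666, -0.4526, -0.8117)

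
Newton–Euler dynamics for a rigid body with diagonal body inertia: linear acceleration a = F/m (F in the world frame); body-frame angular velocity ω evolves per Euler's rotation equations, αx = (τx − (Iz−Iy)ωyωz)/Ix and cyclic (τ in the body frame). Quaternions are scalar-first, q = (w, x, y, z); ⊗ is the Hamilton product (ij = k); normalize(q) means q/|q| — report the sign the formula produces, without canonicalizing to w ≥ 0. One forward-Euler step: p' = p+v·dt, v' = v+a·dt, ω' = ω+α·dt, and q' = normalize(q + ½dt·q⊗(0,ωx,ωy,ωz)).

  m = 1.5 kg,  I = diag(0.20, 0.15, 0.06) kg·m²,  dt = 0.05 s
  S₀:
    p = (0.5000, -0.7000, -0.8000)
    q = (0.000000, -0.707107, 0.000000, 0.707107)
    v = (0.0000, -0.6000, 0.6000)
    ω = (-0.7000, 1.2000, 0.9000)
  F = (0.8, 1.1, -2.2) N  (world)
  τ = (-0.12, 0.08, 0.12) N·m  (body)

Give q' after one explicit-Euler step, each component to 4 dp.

q' = (-0.0283, -0.7277, 0.0035, 0.6853)

Hamilton product q⊗(0,ω) = (-1.1313712, -0.8485284, 0.1414214, -0.8485284)
updated quaternion q' = (-0.0283, -0.7277, 0.0035, 0.6853)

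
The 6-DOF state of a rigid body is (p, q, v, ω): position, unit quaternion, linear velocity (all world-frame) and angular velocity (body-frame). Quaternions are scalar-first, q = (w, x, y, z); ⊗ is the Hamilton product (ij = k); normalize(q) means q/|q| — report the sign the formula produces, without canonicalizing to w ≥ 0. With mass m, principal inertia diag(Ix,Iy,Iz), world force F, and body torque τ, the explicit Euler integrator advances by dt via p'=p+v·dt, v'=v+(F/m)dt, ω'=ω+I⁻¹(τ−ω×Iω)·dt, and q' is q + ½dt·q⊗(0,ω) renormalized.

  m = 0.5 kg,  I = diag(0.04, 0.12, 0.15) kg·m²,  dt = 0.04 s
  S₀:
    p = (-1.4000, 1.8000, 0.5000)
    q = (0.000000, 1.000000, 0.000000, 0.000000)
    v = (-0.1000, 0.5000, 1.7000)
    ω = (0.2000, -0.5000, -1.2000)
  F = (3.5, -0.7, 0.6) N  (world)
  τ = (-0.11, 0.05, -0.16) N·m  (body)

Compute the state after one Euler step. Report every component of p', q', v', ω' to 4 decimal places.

linear accel F/m = (7.0000, -1.4000, 1.2000)
new position p' = (-1.4040, 1.8200, 0.5680)
new velocity v' = (0.1800, 0.4440, 1.7480)
precession coupling ω×(Iω) = (0.0180, 0.0264, -0.0080)
(τ − ω×Iω)/I = (-3.2000, 0.1967, -1.0133)
ω' = ω + α·dt = (0.0720, -0.4921, -1.2405)
q⊗(0,ω) = (-0.2000000, 0.0000000, 1.2000000, -0.5000000)
q' = normalize(q + ½dt·q⊗(0,ω)) = (-0.0040, 0.9997, 0.0240, -0.0100)

p' = (-1.4040, 1.8200, 0.5680)
q' = (-0.0040, 0.9997, 0.0240, -0.0100)
v' = (0.1800, 0.4440, 1.7480)
ω' = (0.0720, -0.4921, -1.2405)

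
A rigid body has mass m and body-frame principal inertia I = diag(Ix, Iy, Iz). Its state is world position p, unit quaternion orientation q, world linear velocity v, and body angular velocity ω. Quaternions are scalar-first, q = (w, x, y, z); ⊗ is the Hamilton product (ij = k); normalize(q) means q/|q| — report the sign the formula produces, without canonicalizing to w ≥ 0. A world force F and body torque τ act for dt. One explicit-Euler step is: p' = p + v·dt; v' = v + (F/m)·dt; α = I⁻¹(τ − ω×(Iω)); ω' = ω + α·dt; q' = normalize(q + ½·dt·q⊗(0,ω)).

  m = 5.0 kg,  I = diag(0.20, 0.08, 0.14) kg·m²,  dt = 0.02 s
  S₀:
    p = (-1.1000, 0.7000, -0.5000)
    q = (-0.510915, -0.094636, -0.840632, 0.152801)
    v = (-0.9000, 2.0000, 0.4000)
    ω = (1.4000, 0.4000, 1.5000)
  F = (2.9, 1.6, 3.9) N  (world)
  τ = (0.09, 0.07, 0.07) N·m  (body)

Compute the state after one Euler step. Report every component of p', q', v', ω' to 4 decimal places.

ω×(Iω) gyroscopic = (0.0360, 0.1260, -0.0672)
α = I⁻¹(τ − ω×Iω) = (0.2700, -0.7000, 0.9800)
ω + α·dt = (1.4054, 0.3860, 1.5196)
2q̇ = q⊗(0,ω) = (0.2395417, -2.0373494, 0.1515094, 0.3726579)
updated quaternion q' = (-0.5084, -0.1150, -0.8389, 0.1565)
a = (0.5800, 0.3200, 0.7800)
p' = p + v·dt = (-1.1180, 0.7400, -0.4920)
v + (F/m)dt = (-0.8884, 2.0064, 0.4156)

p' = (-1.1180, 0.7400, -0.4920)
q' = (-0.5084, -0.1150, -0.8389, 0.1565)
v' = (-0.8884, 2.0064, 0.4156)
ω' = (1.4054, 0.3860, 1.5196)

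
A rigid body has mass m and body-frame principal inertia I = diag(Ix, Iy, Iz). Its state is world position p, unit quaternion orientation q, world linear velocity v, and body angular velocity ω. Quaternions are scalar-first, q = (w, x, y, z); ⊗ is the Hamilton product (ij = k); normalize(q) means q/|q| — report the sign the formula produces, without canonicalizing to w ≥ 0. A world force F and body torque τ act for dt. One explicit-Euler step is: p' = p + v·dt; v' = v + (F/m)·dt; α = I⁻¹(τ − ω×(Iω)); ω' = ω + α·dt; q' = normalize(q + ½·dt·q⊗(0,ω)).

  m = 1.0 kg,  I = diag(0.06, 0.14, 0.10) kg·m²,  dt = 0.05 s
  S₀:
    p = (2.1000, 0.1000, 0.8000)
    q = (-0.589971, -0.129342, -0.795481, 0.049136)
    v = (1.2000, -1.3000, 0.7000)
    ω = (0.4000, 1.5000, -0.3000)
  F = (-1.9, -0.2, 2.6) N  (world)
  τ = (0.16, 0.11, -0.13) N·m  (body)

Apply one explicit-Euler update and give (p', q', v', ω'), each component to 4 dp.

p' = (2.1600, 0.0350, 0.8350)
q' = (-0.5580, -0.1310, -0.8174, 0.0566)
v' = (1.1050, -1.3100, 0.8300)
ω' = (0.5183, 1.5376, -0.3890)

(τ − ω×Iω)/I = (2.3667, 0.7514, -1.7800)
new body rate ω' = (0.5183, 1.5376, -0.3890)
Hamilton product q⊗(0,ω) = (1.2596991, -0.0710481, -0.9041047, 0.3011707)
q + ½dt·q⊗(0,ω), renormalized = (-0.5580, -0.1310, -0.8174, 0.0566)
linear accel F/m = (-1.9000, -0.2000, 2.6000)
p' = p + v·dt = (2.1600, 0.0350, 0.8350)
v + (F/m)dt = (1.1050, -1.3100, 0.8300)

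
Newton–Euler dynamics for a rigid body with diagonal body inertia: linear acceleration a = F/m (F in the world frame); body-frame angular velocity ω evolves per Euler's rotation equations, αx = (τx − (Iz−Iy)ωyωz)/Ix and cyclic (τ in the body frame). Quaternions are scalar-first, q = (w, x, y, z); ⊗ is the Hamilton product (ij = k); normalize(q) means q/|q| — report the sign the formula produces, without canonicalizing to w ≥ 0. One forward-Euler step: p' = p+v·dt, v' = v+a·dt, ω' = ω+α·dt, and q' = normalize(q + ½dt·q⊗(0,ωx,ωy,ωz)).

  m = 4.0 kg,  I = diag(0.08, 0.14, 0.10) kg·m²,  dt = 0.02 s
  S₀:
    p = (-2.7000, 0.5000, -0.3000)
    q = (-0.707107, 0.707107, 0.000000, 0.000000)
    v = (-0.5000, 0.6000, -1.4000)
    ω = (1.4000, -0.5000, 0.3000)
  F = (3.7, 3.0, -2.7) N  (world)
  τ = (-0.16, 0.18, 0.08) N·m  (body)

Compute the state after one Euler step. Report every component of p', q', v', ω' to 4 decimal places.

p' = (-2.7100, 0.5120, -0.3280)
q' = (-0.7169, 0.6971, 0.0014, -0.0057)
v' = (-0.4815, 0.6150, -1.4135)
ω' = (1.3585, -0.4731, 0.3244)

ω×(Iω) gyroscopic = (0.0060, -0.0084, -0.0420)
α = I⁻¹(τ − ω×Iω) = (-2.0750, 1.3457, 1.2200)
new body rate ω' = (1.3585, -0.4731, 0.3244)
Hamilton product q⊗(0,ω) = (-0.9899498, -0.9899498, 0.1414214, -0.5656856)
q + ½dt·q⊗(0,ω), renormalized = (-0.7169, 0.6971, 0.0014, -0.0057)
linear accel F/m = (0.9250, 0.7500, -0.6750)
p' = p + v·dt = (-2.7100, 0.5120, -0.3280)
v' = v + a·dt = (-0.4815, 0.6150, -1.4135)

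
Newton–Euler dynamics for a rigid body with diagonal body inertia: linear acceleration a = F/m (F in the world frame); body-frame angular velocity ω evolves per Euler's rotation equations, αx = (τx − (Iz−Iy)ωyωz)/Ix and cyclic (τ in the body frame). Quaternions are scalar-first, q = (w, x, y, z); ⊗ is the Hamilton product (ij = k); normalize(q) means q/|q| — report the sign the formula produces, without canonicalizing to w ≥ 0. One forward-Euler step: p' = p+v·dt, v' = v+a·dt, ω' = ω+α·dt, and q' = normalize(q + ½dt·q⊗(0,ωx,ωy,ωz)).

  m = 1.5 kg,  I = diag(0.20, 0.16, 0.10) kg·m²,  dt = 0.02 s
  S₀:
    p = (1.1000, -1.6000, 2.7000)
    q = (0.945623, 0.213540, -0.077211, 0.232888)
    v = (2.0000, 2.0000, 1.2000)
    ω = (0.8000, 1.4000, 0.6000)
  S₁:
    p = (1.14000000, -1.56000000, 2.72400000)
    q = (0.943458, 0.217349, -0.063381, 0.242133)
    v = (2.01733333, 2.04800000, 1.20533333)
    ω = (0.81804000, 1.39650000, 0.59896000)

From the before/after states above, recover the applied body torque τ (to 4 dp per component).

τ = (0.1300, 0.0200, -0.0500)

Δω = ω₁−ω₀ = (0.01804000, -0.00350000, -0.00104000)
gyro term ω₀×Iω₀ = (-0.0504, 0.0480, -0.0448)
I·α + gyro = (0.1300, 0.0200, -0.0500)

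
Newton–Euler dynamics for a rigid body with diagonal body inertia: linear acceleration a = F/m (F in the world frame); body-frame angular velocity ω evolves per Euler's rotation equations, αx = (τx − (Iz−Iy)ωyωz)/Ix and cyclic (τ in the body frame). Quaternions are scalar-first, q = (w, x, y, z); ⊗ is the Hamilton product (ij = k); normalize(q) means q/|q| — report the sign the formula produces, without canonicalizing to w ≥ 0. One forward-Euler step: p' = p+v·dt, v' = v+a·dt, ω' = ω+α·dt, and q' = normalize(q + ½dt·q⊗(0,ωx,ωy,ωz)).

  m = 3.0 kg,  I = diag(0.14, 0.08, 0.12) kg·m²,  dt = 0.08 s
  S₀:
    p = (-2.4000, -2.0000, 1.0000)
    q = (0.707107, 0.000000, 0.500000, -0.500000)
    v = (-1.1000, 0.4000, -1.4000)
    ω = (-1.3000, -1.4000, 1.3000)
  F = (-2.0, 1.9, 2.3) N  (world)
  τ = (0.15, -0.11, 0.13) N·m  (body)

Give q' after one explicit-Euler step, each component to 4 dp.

q' = (0.7579, -0.0386, 0.4843, -0.4354)

Hamilton product q⊗(0,ω) = (1.3500000, -0.9692391, -0.3399498, 1.5692391)
q + ½dt·q⊗(0,ω), renormalized = (0.7579, -0.0386, 0.4843, -0.4354)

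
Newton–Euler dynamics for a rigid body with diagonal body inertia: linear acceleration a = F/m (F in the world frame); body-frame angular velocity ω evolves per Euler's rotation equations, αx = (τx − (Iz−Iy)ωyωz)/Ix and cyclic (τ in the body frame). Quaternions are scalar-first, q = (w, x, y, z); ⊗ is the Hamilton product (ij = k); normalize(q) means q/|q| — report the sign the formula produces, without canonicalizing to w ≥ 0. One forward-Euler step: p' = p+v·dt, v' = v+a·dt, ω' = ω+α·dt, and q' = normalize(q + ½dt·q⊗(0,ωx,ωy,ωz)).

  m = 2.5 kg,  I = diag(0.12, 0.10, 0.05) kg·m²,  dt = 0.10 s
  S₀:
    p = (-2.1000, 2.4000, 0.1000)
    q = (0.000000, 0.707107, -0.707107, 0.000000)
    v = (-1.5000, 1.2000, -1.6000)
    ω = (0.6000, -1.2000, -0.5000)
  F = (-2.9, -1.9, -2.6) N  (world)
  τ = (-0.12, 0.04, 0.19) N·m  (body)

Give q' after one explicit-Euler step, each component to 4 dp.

q' = (-0.0635, 0.7229, -0.6877, -0.0212)

Hamilton product q⊗(0,ω) = (-1.2727926, 0.3535535, 0.3535535, -0.4242642)
updated quaternion q' = (-0.0635, 0.7229, -0.6877, -0.0212)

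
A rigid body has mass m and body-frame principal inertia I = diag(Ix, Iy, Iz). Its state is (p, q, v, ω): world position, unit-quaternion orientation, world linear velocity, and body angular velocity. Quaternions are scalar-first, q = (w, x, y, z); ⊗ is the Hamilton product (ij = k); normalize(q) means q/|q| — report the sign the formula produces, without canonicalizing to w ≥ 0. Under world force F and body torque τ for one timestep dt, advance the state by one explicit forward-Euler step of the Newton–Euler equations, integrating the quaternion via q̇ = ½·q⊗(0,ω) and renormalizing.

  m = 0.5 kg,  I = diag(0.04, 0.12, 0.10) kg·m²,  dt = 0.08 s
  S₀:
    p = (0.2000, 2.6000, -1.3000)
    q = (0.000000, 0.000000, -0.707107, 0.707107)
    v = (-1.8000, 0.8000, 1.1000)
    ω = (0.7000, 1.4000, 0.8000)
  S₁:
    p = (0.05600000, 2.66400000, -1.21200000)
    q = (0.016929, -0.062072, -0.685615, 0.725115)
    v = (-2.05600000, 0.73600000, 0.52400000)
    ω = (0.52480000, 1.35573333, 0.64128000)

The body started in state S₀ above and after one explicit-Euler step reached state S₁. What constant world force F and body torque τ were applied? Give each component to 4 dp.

ω₁ − ω₀ = (-0.17520000, -0.04426667, -0.15872000)
precession coupling = (-0.0224, -0.0336, 0.0784)
applied torque τ = (-0.1100, -0.1000, -0.1200)
velocity change Δv = (-0.25600000, -0.06400000, -0.57600000)
m·(v₁−v₀)/dt = (-1.6000, -0.4000, -3.6000)

F = (-1.6000, -0.4000, -3.6000)
τ = (-0.1100, -0.1000, -0.1200)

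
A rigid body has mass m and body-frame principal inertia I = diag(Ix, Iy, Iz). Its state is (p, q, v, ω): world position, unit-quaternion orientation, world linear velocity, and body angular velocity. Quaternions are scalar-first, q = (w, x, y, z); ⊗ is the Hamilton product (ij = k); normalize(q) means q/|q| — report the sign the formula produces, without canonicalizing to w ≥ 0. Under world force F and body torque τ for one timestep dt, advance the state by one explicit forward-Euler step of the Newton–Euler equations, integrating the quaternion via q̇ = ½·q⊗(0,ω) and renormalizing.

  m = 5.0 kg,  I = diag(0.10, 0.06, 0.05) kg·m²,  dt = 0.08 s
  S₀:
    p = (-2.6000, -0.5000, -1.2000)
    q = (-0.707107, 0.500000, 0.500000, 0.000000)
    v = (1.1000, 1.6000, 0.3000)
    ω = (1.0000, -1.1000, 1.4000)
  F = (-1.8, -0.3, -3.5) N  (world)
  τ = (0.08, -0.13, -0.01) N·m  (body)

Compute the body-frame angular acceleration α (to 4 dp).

ω×(Iω) gyroscopic = (0.0154, 0.0700, 0.0440)
angular accel α = (0.6460, -3.3333, -1.0800)

α = (0.6460, -3.3333, -1.0800)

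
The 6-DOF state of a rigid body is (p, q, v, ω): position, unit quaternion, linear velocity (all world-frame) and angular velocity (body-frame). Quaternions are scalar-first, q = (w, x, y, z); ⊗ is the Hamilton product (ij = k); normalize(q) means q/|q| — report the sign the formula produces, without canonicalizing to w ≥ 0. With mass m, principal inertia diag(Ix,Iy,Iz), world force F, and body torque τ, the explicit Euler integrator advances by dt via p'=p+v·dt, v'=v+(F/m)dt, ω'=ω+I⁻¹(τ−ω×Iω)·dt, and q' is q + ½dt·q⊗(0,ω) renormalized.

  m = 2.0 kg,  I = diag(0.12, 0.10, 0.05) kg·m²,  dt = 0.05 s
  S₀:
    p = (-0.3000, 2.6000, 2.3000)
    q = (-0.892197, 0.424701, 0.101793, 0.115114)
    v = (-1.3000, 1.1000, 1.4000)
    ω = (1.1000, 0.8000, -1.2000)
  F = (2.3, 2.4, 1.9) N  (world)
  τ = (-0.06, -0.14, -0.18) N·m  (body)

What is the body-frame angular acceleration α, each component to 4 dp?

ω×(Iω) gyroscopic = (0.0480, -0.0924, -0.0176)
α = I⁻¹(τ − ω×Iω) = (-0.9000, -0.4760, -3.2480)

α = (-0.9000, -0.4760, -3.2480)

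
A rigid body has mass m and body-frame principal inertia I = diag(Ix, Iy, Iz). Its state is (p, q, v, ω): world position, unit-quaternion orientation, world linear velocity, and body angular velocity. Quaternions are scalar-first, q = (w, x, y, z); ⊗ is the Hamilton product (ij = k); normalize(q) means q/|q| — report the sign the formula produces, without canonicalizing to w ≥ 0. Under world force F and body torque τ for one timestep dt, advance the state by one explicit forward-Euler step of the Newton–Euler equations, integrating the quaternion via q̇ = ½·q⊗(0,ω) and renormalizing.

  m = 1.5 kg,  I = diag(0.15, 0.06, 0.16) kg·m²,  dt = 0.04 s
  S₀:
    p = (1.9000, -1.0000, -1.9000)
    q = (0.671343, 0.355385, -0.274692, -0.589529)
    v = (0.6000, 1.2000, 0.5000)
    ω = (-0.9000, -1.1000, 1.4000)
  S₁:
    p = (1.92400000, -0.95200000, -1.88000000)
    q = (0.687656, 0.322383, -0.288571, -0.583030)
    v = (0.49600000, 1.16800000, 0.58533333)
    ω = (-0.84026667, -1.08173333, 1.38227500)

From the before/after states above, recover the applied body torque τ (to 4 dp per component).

τ = (0.0700, 0.0400, -0.1600)

Δω = ω₁−ω₀ = (0.05973333, 0.01826667, -0.01772500)
τ = I·(Δω/dt) + ω₀×(Iω₀) = (0.0700, 0.0400, -0.1600)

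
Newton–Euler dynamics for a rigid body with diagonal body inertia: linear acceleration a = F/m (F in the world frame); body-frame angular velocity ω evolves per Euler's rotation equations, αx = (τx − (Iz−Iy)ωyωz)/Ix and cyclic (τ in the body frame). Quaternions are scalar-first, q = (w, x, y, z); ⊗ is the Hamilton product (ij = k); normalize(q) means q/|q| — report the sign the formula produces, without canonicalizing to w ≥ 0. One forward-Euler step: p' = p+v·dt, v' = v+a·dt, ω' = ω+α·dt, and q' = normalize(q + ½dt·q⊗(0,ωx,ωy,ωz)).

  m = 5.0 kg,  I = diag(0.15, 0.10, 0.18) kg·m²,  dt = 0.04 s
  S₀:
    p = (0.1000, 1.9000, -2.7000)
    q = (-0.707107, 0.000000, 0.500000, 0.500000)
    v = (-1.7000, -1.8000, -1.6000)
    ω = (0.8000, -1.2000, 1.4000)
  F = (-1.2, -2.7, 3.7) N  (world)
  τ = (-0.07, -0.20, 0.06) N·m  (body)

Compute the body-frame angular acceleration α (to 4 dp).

precession coupling ω×(Iω) = (-0.1344, -0.0336, 0.0480)
angular accel α = (0.4293, -1.6640, 0.0667)

α = (0.4293, -1.6640, 0.0667)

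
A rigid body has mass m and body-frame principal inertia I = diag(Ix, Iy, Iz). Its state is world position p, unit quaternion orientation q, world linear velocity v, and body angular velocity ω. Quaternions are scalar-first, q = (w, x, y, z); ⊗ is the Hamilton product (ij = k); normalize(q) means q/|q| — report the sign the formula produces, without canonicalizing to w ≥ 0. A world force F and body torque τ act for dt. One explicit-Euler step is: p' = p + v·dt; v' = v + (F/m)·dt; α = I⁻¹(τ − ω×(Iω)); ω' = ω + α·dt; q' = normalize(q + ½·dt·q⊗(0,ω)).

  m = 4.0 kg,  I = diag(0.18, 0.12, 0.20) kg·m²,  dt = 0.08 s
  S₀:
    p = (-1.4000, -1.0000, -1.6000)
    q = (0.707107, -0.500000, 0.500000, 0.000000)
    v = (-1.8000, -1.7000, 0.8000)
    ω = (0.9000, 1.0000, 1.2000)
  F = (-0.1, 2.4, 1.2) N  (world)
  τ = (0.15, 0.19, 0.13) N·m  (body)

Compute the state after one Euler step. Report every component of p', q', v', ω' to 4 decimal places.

ω×(Iω) gyroscopic = (0.0960, -0.0216, -0.0540)
angular accel α = (0.3000, 1.7633, 0.9200)
new body rate ω' = (0.9240, 1.1411, 1.2736)
2q̇ = q⊗(0,ω) = (-0.0500000, 1.2363963, 1.3071070, -0.1014716)
q' = normalize(q + ½dt·q⊗(0,ω)) = (0.7033, -0.4494, 0.5509, -0.0040)
new position p' = (-1.5440, -1.1360, -1.5360)
new velocity v' = (-1.8020, -1.6520, 0.8240)

p' = (-1.5440, -1.1360, -1.5360)
q' = (0.7033, -0.4494, 0.5509, -0.0040)
v' = (-1.8020, -1.6520, 0.8240)
ω' = (0.9240, 1.1411, 1.2736)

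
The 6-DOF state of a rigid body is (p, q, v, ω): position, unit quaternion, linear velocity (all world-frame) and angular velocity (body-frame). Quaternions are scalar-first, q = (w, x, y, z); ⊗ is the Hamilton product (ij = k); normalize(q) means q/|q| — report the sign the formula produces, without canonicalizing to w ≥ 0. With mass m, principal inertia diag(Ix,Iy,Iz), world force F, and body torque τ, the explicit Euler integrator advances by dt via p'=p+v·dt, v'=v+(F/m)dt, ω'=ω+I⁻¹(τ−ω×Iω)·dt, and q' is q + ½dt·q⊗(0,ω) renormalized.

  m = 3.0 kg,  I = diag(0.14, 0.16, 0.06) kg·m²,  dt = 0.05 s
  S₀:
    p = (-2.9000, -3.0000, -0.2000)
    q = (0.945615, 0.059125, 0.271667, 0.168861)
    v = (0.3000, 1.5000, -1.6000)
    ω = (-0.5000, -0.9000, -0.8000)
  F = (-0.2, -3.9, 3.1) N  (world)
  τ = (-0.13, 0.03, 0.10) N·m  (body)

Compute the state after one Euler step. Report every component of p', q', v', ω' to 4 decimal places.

p' = (-2.8850, -2.9250, -0.2800)
q' = (0.9553, 0.0456, 0.2493, 0.1519)
v' = (0.2967, 1.4350, -1.5483)
ω' = (-0.5207, -0.9006, -0.7242)

new position p' = (-2.8850, -2.9250, -0.2800)
new velocity v' = (0.2967, 1.4350, -1.5483)
gyro term ω×Iω = (-0.0720, 0.0320, 0.0090)
(τ − ω×Iω)/I = (-0.4143, -0.0125, 1.5167)
ω + α·dt = (-0.5207, -0.9006, -0.7242)
Hamilton product q⊗(0,ω) = (0.4091516, -0.5381662, -0.8881840, -0.6738710)
q' = normalize(q + ½dt·q⊗(0,ω)) = (0.9553, 0.0456, 0.2493, 0.1519)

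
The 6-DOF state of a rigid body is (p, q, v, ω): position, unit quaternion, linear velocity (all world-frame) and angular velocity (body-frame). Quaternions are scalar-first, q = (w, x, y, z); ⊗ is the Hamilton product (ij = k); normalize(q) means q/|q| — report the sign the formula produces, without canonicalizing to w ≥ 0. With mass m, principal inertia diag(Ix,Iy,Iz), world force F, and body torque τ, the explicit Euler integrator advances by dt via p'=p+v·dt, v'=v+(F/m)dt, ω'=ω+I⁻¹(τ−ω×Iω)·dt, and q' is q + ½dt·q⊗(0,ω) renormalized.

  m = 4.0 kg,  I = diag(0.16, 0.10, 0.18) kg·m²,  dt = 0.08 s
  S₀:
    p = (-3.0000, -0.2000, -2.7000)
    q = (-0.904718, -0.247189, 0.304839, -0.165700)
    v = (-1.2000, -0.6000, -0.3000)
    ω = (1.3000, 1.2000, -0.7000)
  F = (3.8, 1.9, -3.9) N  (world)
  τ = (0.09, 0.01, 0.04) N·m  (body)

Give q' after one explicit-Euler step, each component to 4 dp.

q' = (-0.9085, -0.2940, 0.2452, -0.1676)

2q̇ = q⊗(0,ω) = (-0.1604511, -1.1906807, -1.4741039, -0.0596149)
q' = normalize(q + ½dt·q⊗(0,ω)) = (-0.9085, -0.2940, 0.2452, -0.1676)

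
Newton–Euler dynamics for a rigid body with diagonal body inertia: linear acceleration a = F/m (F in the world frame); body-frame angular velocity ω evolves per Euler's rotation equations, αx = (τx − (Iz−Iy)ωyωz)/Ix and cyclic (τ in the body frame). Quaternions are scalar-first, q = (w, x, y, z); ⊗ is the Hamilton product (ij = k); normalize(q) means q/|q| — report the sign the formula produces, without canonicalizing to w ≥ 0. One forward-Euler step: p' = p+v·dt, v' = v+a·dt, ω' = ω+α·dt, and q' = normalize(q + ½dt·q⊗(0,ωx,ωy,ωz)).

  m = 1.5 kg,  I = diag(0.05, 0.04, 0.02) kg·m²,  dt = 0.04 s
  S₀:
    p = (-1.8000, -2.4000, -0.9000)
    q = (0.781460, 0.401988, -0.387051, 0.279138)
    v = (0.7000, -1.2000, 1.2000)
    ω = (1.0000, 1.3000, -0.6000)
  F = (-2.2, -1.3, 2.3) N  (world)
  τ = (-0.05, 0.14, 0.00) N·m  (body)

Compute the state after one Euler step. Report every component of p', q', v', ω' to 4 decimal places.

linear accel F/m = (-1.4667, -0.8667, 1.5333)
p + v·dt = (-1.7720, -2.4480, -0.8520)
v + (F/m)dt = (0.6413, -1.2347, 1.2613)
ω×(Iω) gyroscopic = (0.0156, -0.0180, -0.0130)
angular accel α = (-1.3120, 3.9500, 0.6500)
ω + α·dt = (0.9475, 1.4580, -0.5740)
Hamilton product q⊗(0,ω) = (0.2686611, 0.6508112, 1.5362288, 0.4407594)
q + ½dt·q⊗(0,ω), renormalized = (0.7864, 0.4148, -0.3561, 0.2878)

p' = (-1.7720, -2.4480, -0.8520)
q' = (0.7864, 0.4148, -0.3561, 0.2878)
v' = (0.6413, -1.2347, 1.2613)
ω' = (0.9475, 1.4580, -0.5740)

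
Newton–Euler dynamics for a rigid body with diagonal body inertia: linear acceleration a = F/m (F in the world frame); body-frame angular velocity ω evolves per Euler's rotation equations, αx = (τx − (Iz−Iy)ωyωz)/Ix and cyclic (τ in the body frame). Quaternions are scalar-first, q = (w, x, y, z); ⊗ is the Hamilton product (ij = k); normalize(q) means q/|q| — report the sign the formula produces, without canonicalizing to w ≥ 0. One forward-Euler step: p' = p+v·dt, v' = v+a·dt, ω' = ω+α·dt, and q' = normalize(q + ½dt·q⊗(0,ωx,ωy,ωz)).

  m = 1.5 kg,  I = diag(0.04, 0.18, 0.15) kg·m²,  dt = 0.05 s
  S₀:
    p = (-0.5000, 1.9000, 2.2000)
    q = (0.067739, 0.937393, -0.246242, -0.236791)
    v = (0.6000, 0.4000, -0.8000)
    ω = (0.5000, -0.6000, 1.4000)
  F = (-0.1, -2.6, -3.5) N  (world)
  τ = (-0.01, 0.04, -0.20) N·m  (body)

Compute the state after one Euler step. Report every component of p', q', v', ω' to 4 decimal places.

α = I⁻¹(τ − ω×Iω) = (-0.8800, 0.6500, -1.0533)
ω + α·dt = (0.4560, -0.5675, 1.3473)
2q̇ = q⊗(0,ω) = (-0.2849343, -0.4529439, -1.4713891, -0.3444802)
q + ½dt·q⊗(0,ω), renormalized = (0.0606, 0.9253, -0.2828, -0.2452)
p + v·dt = (-0.4700, 1.9200, 2.1600)
v' = v + a·dt = (0.5967, 0.3133, -0.9167)

p' = (-0.4700, 1.9200, 2.1600)
q' = (0.0606, 0.9253, -0.2828, -0.2452)
v' = (0.5967, 0.3133, -0.9167)
ω' = (0.4560, -0.5675, 1.3473)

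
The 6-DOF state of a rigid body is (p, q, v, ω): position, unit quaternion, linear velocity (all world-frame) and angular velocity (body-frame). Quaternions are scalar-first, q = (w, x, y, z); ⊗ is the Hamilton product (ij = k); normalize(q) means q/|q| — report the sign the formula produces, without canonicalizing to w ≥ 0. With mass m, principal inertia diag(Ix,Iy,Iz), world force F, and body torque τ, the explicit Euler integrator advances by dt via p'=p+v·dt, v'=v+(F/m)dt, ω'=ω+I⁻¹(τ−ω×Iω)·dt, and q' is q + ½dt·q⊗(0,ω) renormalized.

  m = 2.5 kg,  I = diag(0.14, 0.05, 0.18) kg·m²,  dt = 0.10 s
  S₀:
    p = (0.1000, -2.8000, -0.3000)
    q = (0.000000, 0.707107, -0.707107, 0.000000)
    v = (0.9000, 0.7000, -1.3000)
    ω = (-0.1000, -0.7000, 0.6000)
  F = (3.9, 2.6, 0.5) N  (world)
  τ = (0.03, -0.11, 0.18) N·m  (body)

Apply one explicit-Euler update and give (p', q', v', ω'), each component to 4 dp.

precession coupling ω×(Iω) = (-0.0546, 0.0024, -0.0063)
angular accel α = (0.6043, -2.2480, 1.0350)
ω + α·dt = (-0.0396, -0.9248, 0.7035)
Hamilton product q⊗(0,ω) = (-0.4242642, -0.4242642, -0.4242642, -0.5656856)
q + ½dt·q⊗(0,ω), renormalized = (-0.0212, 0.6852, -0.7275, -0.0283)
a = (1.5600, 1.0400, 0.2000)
new position p' = (0.1900, -2.7300, -0.4300)
new velocity v' = (1.0560, 0.8040, -1.2800)

p' = (0.1900, -2.7300, -0.4300)
q' = (-0.0212, 0.6852, -0.7275, -0.0283)
v' = (1.0560, 0.8040, -1.2800)
ω' = (-0.0396, -0.9248, 0.7035)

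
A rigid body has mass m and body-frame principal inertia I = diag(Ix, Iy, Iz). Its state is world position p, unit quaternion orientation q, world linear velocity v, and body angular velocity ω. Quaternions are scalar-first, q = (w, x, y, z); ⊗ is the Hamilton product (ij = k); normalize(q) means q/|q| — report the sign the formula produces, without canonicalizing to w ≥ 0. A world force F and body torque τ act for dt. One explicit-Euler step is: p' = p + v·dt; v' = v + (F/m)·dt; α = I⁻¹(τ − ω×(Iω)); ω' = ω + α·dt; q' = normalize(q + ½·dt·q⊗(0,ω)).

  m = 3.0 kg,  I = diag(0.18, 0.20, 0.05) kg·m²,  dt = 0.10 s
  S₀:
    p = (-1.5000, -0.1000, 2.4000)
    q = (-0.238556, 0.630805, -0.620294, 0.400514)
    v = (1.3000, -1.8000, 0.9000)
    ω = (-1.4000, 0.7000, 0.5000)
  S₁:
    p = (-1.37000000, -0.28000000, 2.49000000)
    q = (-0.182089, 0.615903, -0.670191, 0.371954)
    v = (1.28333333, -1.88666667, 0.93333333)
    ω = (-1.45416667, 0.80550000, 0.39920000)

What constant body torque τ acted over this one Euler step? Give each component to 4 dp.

ω₁ − ω₀ = (-0.05416667, 0.10550000, -0.10080000)
τ = I·(Δω/dt) + ω₀×(Iω₀) = (-0.1500, 0.1200, -0.0700)

τ = (-0.1500, 0.1200, -0.0700)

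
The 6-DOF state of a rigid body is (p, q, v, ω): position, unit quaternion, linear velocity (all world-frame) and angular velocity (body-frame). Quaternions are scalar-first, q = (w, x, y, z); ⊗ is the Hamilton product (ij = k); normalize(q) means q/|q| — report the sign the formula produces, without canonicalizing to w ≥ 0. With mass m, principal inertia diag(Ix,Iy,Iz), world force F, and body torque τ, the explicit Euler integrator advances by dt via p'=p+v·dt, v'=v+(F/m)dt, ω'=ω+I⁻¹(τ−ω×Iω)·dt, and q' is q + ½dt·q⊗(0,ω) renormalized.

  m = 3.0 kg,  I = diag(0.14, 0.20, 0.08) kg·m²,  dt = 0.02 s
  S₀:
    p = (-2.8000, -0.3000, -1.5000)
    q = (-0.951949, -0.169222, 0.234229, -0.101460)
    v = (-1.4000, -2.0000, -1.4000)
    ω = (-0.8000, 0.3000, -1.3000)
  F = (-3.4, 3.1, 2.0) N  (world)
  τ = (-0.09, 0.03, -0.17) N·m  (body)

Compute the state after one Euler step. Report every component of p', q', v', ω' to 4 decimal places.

p' = (-2.8280, -0.3400, -1.5280)
q' = (-0.9552, -0.1643, 0.2300, -0.0877)
v' = (-1.4227, -1.9793, -1.3867)
ω' = (-0.8195, 0.2968, -1.3389)

p + v·dt = (-2.8280, -0.3400, -1.5280)
v' = v + a·dt = (-1.4227, -1.9793, -1.3867)
angular accel α = (-0.9771, -0.1620, -1.9450)
ω' = ω + α·dt = (-0.8195, 0.2968, -1.3389)
2q̇ = q⊗(0,ω) = (-0.3375443, 0.4874995, -0.4244053, 1.3741503)
updated quaternion q' = (-0.9552, -0.1643, 0.2300, -0.0877)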